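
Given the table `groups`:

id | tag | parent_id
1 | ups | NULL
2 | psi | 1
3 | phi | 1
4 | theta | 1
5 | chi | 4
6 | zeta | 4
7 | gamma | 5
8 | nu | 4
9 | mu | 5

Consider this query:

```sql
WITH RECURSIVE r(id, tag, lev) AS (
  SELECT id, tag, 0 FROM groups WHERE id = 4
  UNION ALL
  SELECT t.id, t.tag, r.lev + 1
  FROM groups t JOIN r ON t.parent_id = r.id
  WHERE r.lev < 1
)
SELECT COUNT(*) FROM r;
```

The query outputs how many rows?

4

Base: id=4 (theta) at lev 0.
Iteration 1: rows with parent_id in {4} -> chi (id 5, lev 1), zeta (id 6, lev 1), nu (id 8, lev 1).
Iteration 2: lev < 1 fails for all current rows; recursion stops.
Total rows emitted: 4.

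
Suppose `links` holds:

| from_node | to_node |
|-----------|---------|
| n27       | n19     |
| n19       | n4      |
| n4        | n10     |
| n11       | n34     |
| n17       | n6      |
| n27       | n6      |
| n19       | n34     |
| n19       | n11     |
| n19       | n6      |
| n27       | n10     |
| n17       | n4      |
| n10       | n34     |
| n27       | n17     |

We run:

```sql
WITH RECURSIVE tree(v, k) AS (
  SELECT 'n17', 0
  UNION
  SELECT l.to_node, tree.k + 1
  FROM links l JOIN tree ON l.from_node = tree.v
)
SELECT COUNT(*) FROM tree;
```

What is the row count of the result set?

Base: (n17, k=0).
Iteration 1: edges from {n17} -> (n4, k=1), (n6, k=1).
Iteration 2: edges from {n4,n6} -> (n10, k=2).
Iteration 3: edges from {n10} -> (n34, k=3).
Iteration 4: no outgoing edges from {n34}; recursion stops.
Total rows emitted: 5.

5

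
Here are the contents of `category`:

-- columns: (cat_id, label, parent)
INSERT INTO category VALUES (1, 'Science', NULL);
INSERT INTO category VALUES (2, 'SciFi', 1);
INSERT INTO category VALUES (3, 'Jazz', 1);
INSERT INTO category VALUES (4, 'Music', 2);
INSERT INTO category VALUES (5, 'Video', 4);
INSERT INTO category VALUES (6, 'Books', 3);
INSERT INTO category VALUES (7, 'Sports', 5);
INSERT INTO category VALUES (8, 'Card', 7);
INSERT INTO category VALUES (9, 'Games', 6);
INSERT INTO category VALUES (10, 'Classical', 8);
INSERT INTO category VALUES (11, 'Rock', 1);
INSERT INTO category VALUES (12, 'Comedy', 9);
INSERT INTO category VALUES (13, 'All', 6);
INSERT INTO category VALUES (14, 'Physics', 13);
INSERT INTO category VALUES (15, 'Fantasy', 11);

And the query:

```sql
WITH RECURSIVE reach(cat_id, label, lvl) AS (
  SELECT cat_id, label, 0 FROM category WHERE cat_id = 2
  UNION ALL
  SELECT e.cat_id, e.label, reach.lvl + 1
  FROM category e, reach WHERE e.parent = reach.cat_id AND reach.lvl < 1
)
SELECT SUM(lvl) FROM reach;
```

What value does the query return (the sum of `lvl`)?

Base: cat_id=2 (SciFi) at lvl 0.
Iteration 1: rows with parent in {2} -> Music (id 4, lvl 1).
Iteration 2: lvl < 1 fails for all current rows; recursion stops.
SUM(lvl) = 0 + 1 = 1.

1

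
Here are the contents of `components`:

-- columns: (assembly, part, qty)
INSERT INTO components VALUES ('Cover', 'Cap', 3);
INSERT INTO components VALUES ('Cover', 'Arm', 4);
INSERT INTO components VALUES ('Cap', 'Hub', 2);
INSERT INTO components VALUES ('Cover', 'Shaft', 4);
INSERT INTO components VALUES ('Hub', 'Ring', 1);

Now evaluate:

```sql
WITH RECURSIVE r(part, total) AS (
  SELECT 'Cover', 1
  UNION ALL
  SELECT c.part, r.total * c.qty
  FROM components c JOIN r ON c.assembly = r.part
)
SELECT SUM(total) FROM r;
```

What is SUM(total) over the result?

Base: (Cover, total=1).
Iteration 1: components of {Cover} -> Arm = 1*4 = 4, Cap = 1*3 = 3, Shaft = 1*4 = 4.
Iteration 2: components of {Arm,Cap,Shaft} -> Hub = 3*2 = 6.
Iteration 3: components of {Hub} -> Ring = 6*1 = 6.
Iteration 4: no further components; recursion stops.
SUM(total) = 1 + 3 + 4 + 4 + 6 + 6 = 24.

24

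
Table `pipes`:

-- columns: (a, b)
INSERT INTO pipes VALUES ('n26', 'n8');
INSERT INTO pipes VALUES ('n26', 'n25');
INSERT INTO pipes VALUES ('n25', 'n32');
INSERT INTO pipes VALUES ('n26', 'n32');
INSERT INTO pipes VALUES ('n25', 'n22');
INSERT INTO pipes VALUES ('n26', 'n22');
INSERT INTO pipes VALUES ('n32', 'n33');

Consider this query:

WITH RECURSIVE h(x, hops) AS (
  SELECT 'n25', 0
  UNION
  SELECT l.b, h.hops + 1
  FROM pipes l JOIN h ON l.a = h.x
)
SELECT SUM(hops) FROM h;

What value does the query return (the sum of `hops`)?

4

Base: (n25, hops=0).
Iteration 1: edges from {n25} -> (n22, hops=1), (n32, hops=1).
Iteration 2: edges from {n22,n32} -> (n33, hops=2).
Iteration 3: no outgoing edges from {n33}; recursion stops.
SUM(hops) = 0 + 1 + 1 + 2 = 4.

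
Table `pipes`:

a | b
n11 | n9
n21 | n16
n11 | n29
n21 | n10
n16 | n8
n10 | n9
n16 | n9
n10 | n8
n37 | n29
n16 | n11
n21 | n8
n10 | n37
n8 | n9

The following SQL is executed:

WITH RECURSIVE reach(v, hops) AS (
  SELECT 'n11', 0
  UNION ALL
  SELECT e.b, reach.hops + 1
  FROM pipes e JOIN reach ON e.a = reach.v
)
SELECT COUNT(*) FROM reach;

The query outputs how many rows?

Base: (n11, hops=0).
Iteration 1: edges from {n11} -> (n29, hops=1), (n9, hops=1).
Iteration 2: no outgoing edges from {n29,n9}; recursion stops.
Total rows emitted: 3.

3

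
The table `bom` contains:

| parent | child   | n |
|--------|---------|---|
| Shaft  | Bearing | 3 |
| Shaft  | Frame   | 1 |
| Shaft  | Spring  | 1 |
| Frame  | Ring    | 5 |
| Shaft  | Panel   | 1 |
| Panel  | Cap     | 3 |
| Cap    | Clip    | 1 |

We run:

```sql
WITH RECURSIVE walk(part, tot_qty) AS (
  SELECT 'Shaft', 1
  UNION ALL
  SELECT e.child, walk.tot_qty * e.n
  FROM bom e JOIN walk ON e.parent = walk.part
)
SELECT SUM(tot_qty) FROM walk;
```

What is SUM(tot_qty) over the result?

Base: (Shaft, tot_qty=1).
Iteration 1: components of {Shaft} -> Bearing = 1*3 = 3, Frame = 1*1 = 1, Panel = 1*1 = 1, Spring = 1*1 = 1.
Iteration 2: components of {Bearing,Frame,Panel,Spring} -> Cap = 1*3 = 3, Ring = 1*5 = 5.
Iteration 3: components of {Cap,Ring} -> Clip = 3*1 = 3.
Iteration 4: no further components; recursion stops.
SUM(tot_qty) = 1 + 3 + 1 + 1 + 1 + 5 + 3 + 3 = 18.

18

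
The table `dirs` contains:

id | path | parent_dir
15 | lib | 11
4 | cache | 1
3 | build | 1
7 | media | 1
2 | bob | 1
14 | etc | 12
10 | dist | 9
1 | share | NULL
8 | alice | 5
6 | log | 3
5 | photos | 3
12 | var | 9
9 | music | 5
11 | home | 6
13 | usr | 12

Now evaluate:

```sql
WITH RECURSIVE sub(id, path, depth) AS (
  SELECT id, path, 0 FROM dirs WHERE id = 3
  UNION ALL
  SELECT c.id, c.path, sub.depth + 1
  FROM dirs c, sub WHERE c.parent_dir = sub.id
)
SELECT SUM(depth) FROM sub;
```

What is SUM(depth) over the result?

Base: id=3 (build) at depth 0.
Iteration 1: rows with parent_dir in {3} -> photos (id 5, depth 1), log (id 6, depth 1).
Iteration 2: rows with parent_dir in {5,6} -> alice (id 8, depth 2), music (id 9, depth 2), home (id 11, depth 2).
Iteration 3: rows with parent_dir in {8,9,11} -> dist (id 10, depth 3), var (id 12, depth 3), lib (id 15, depth 3).
Iteration 4: rows with parent_dir in {10,12,15} -> usr (id 13, depth 4), etc (id 14, depth 4).
Iteration 5: no rows with parent_dir in {13,14}; recursion stops.
SUM(depth) = 0 + 1 + 1 + 2 + 2 + 2 + 3 + 3 + 3 + 4 + 4 = 25.

25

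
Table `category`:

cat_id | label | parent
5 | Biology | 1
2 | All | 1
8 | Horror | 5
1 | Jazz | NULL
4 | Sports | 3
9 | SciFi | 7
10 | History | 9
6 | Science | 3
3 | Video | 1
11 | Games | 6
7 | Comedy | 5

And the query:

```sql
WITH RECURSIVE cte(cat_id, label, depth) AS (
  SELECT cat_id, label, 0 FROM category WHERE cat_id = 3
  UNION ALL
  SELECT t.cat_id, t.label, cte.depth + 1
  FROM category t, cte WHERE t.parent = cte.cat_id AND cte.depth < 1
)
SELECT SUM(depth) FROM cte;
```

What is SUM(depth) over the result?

2

Base: cat_id=3 (Video) at depth 0.
Iteration 1: rows with parent in {3} -> Sports (id 4, depth 1), Science (id 6, depth 1).
Iteration 2: depth < 1 fails for all current rows; recursion stops.
SUM(depth) = 0 + 1 + 1 = 2.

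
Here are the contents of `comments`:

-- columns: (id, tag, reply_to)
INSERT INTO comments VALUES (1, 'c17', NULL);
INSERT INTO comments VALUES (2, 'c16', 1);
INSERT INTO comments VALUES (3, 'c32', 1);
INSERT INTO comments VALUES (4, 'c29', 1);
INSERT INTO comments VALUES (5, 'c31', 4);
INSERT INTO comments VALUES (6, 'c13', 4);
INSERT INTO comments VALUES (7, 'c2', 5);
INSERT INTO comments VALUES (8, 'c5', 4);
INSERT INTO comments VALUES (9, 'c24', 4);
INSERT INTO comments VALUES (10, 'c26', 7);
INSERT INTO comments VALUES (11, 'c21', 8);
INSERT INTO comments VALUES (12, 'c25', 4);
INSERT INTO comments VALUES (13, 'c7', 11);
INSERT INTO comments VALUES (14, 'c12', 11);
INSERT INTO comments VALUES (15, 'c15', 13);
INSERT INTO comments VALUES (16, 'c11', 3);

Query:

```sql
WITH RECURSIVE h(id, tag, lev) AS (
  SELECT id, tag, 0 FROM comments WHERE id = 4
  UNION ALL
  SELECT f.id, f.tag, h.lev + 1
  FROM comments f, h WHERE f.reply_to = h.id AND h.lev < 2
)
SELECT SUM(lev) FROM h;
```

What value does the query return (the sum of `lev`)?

9

Base: id=4 (c29) at lev 0.
Iteration 1: rows with reply_to in {4} -> c31 (id 5, lev 1), c13 (id 6, lev 1), c5 (id 8, lev 1), c24 (id 9, lev 1), c25 (id 12, lev 1).
Iteration 2: rows with reply_to in {5,6,8,9,12} -> c2 (id 7, lev 2), c21 (id 11, lev 2).
Iteration 3: lev < 2 fails for all current rows; recursion stops.
SUM(lev) = 0 + 1 + 1 + 1 + 1 + 1 + 2 + 2 = 9.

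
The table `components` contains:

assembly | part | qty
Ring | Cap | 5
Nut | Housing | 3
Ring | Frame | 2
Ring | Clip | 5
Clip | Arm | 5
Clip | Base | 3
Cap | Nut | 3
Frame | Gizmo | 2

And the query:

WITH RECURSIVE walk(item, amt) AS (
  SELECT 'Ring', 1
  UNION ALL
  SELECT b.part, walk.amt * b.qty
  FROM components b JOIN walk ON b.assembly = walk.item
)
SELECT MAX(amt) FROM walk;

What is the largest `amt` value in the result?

Base: (Ring, amt=1).
Iteration 1: components of {Ring} -> Cap = 1*5 = 5, Clip = 1*5 = 5, Frame = 1*2 = 2.
Iteration 2: components of {Cap,Clip,Frame} -> Arm = 5*5 = 25, Base = 5*3 = 15, Gizmo = 2*2 = 4, Nut = 5*3 = 15.
Iteration 3: components of {Arm,Base,Gizmo,Nut} -> Housing = 15*3 = 45.
Iteration 4: no further components; recursion stops.
amt values: 1, 5, 5, 2, 25, 15, 15, 4, 45; the maximum is 45.

45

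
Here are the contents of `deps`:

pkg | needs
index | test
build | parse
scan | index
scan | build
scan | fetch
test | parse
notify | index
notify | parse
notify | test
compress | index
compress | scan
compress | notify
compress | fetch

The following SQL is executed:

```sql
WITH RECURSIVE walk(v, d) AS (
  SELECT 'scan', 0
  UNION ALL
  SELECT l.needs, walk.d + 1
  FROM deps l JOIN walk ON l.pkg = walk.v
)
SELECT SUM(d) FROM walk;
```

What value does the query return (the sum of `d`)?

Base: (scan, d=0).
Iteration 1: edges from {scan} -> (build, d=1), (fetch, d=1), (index, d=1).
Iteration 2: edges from {build,fetch,index} -> (parse, d=2), (test, d=2).
Iteration 3: edges from {parse,test} -> (parse, d=3).
Iteration 4: no outgoing edges from {parse}; recursion stops.
SUM(d) = 0 + 1 + 1 + 1 + 2 + 2 + 3 = 10.

10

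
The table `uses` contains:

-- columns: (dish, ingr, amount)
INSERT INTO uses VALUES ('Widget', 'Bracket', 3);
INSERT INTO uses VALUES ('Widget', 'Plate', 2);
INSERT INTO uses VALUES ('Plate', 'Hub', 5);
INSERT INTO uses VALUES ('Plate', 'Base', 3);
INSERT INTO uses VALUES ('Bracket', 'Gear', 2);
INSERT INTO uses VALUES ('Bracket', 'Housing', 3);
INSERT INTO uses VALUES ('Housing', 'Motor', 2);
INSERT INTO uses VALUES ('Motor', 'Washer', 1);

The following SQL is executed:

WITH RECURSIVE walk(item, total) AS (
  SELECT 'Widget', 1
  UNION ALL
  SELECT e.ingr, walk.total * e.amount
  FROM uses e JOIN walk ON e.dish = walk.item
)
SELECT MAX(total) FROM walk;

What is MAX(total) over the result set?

18

Base: (Widget, total=1).
Iteration 1: components of {Widget} -> Bracket = 1*3 = 3, Plate = 1*2 = 2.
Iteration 2: components of {Bracket,Plate} -> Base = 2*3 = 6, Gear = 3*2 = 6, Housing = 3*3 = 9, Hub = 2*5 = 10.
Iteration 3: components of {Base,Gear,Housing,Hub} -> Motor = 9*2 = 18.
Iteration 4: components of {Motor} -> Washer = 18*1 = 18.
Iteration 5: no further components; recursion stops.
total values: 1, 3, 2, 6, 9, 10, 6, 18, 18; the maximum is 18.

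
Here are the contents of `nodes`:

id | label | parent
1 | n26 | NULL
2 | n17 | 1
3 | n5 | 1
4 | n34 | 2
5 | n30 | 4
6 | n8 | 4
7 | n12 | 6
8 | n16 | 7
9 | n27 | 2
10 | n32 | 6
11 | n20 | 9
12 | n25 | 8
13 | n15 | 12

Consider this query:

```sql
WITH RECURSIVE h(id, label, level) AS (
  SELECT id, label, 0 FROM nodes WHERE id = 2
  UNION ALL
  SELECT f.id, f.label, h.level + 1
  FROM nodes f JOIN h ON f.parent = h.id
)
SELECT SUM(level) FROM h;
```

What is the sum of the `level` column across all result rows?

Base: id=2 (n17) at level 0.
Iteration 1: rows with parent in {2} -> n34 (id 4, level 1), n27 (id 9, level 1).
Iteration 2: rows with parent in {4,9} -> n30 (id 5, level 2), n8 (id 6, level 2), n20 (id 11, level 2).
Iteration 3: rows with parent in {5,6,11} -> n12 (id 7, level 3), n32 (id 10, level 3).
Iteration 4: rows with parent in {7,10} -> n16 (id 8, level 4).
Iteration 5: rows with parent in {8} -> n25 (id 12, level 5).
Iteration 6: rows with parent in {12} -> n15 (id 13, level 6).
Iteration 7: no rows with parent in {13}; recursion stops.
SUM(level) = 0 + 1 + 1 + 2 + 2 + 2 + 3 + 3 + 4 + 5 + 6 = 29.

29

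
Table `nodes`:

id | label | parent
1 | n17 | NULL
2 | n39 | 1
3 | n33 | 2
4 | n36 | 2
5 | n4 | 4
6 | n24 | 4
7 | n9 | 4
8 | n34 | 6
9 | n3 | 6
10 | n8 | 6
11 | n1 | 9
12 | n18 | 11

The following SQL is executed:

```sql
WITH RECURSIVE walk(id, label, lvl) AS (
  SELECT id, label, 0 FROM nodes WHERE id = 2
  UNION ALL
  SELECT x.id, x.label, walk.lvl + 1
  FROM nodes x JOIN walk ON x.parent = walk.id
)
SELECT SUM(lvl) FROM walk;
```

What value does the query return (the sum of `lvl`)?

26

Base: id=2 (n39) at lvl 0.
Iteration 1: rows with parent in {2} -> n33 (id 3, lvl 1), n36 (id 4, lvl 1).
Iteration 2: rows with parent in {3,4} -> n4 (id 5, lvl 2), n24 (id 6, lvl 2), n9 (id 7, lvl 2).
Iteration 3: rows with parent in {5,6,7} -> n34 (id 8, lvl 3), n3 (id 9, lvl 3), n8 (id 10, lvl 3).
Iteration 4: rows with parent in {8,9,10} -> n1 (id 11, lvl 4).
Iteration 5: rows with parent in {11} -> n18 (id 12, lvl 5).
Iteration 6: no rows with parent in {12}; recursion stops.
SUM(lvl) = 0 + 1 + 1 + 2 + 2 + 2 + 3 + 3 + 3 + 4 + 5 = 26.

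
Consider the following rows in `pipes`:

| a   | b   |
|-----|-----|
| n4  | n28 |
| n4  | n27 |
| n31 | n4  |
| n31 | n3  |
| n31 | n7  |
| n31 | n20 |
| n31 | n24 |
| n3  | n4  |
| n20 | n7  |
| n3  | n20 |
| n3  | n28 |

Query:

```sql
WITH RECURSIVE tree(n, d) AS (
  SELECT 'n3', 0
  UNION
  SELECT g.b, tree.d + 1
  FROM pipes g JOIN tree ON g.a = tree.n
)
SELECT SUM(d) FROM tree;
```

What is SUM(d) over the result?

Base: (n3, d=0).
Iteration 1: edges from {n3} -> (n20, d=1), (n28, d=1), (n4, d=1).
Iteration 2: edges from {n20,n28,n4} -> (n27, d=2), (n28, d=2), (n7, d=2).
Iteration 3: no outgoing edges from {n27,n28,n7}; recursion stops.
SUM(d) = 0 + 1 + 1 + 1 + 2 + 2 + 2 = 9.

9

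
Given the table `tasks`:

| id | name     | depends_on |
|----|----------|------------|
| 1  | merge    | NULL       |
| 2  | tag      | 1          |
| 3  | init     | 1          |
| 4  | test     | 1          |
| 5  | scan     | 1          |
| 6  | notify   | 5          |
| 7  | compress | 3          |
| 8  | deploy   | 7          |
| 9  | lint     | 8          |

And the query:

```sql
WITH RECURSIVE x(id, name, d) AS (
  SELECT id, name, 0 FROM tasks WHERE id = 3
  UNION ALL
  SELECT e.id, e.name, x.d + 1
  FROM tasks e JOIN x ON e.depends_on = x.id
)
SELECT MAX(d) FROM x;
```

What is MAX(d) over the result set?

Base: id=3 (init) at d 0.
Iteration 1: rows with depends_on in {3} -> compress (id 7, d 1).
Iteration 2: rows with depends_on in {7} -> deploy (id 8, d 2).
Iteration 3: rows with depends_on in {8} -> lint (id 9, d 3).
Iteration 4: no rows with depends_on in {9}; recursion stops.
d values: 0, 1, 2, 3; the maximum is 3.

3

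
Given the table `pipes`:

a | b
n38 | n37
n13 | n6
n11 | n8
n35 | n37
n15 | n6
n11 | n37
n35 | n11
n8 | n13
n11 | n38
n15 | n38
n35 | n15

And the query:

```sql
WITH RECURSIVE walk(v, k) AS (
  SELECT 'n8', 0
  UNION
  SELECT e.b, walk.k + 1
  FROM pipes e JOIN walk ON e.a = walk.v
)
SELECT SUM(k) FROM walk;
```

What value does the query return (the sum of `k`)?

3

Base: (n8, k=0).
Iteration 1: edges from {n8} -> (n13, k=1).
Iteration 2: edges from {n13} -> (n6, k=2).
Iteration 3: no outgoing edges from {n6}; recursion stops.
SUM(k) = 0 + 1 + 2 = 3.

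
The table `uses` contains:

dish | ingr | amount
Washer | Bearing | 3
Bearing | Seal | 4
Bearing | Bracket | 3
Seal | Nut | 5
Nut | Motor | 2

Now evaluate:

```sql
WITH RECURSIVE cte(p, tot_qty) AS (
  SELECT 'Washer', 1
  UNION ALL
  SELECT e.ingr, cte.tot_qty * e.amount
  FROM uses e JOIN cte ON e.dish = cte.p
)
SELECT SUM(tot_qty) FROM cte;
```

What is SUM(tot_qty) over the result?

205

Base: (Washer, tot_qty=1).
Iteration 1: components of {Washer} -> Bearing = 1*3 = 3.
Iteration 2: components of {Bearing} -> Bracket = 3*3 = 9, Seal = 3*4 = 12.
Iteration 3: components of {Bracket,Seal} -> Nut = 12*5 = 60.
Iteration 4: components of {Nut} -> Motor = 60*2 = 120.
Iteration 5: no further components; recursion stops.
SUM(tot_qty) = 1 + 3 + 9 + 12 + 60 + 120 = 205.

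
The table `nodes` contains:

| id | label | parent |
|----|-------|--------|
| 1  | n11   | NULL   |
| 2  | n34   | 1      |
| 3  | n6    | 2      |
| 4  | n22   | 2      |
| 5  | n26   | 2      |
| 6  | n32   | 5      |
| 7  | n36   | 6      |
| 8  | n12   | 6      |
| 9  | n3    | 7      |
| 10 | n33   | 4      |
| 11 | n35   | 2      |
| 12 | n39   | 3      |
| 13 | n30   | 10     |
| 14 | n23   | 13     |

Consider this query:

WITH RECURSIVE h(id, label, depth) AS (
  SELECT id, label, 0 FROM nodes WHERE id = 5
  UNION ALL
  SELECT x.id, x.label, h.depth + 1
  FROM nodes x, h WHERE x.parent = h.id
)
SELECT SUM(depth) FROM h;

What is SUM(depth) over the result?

Base: id=5 (n26) at depth 0.
Iteration 1: rows with parent in {5} -> n32 (id 6, depth 1).
Iteration 2: rows with parent in {6} -> n36 (id 7, depth 2), n12 (id 8, depth 2).
Iteration 3: rows with parent in {7,8} -> n3 (id 9, depth 3).
Iteration 4: no rows with parent in {9}; recursion stops.
SUM(depth) = 0 + 1 + 2 + 2 + 3 = 8.

8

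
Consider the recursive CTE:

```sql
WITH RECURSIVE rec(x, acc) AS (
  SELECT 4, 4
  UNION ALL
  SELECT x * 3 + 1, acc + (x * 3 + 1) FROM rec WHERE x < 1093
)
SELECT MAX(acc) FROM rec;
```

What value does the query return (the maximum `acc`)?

Base: x=4, acc=4.
Iteration 1: 4 < 1093 holds -> x = 4 * 3 + 1 = 13, acc = 4 + 13 = 17.
Iteration 2: 13 < 1093 holds -> x = 13 * 3 + 1 = 40, acc = 17 + 40 = 57.
Iteration 3: 40 < 1093 holds -> x = 40 * 3 + 1 = 121, acc = 57 + 121 = 178.
Iteration 4: 121 < 1093 holds -> x = 121 * 3 + 1 = 364, acc = 178 + 364 = 542.
Iteration 5: 364 < 1093 holds -> x = 364 * 3 + 1 = 1093, acc = 542 + 1093 = 1635.
Iteration 6: 1093 < 1093 fails; recursion stops.
acc values: 4, 17, 57, 178, 542, 1635; the maximum is 1635.

1635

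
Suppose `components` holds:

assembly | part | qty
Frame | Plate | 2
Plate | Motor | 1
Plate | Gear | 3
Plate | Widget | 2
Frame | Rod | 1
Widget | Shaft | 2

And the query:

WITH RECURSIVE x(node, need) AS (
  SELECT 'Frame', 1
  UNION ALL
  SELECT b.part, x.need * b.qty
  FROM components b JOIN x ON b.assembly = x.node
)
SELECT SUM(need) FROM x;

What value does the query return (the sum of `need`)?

24

Base: (Frame, need=1).
Iteration 1: components of {Frame} -> Plate = 1*2 = 2, Rod = 1*1 = 1.
Iteration 2: components of {Plate,Rod} -> Gear = 2*3 = 6, Motor = 2*1 = 2, Widget = 2*2 = 4.
Iteration 3: components of {Gear,Motor,Widget} -> Shaft = 4*2 = 8.
Iteration 4: no further components; recursion stops.
SUM(need) = 1 + 2 + 1 + 2 + 6 + 4 + 8 = 24.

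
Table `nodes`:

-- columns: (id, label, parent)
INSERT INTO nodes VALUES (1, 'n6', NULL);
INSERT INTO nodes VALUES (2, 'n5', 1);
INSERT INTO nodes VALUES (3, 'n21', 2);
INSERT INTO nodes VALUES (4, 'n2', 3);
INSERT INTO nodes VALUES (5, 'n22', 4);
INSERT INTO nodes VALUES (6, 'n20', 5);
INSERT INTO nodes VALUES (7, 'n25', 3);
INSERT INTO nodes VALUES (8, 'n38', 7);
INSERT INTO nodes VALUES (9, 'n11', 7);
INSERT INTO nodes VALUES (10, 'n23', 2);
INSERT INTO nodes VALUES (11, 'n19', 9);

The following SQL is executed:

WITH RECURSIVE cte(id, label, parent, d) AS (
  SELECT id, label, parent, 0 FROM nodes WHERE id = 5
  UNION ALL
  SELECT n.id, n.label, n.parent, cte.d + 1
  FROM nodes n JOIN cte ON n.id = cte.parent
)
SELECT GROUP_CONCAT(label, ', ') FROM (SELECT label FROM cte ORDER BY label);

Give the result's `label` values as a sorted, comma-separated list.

n2, n21, n22, n5, n6

Base: id=5 (n22), parent=4, d 0.
Iteration 1: join on id=4 -> n2 (id 4, parent=3, d 1).
Iteration 2: join on id=3 -> n21 (id 3, parent=2, d 2).
Iteration 3: join on id=2 -> n5 (id 2, parent=1, d 3).
Iteration 4: join on id=1 -> n6 (id 1, parent=NULL, d 4).
Iteration 5: parent is NULL; no match; recursion stops.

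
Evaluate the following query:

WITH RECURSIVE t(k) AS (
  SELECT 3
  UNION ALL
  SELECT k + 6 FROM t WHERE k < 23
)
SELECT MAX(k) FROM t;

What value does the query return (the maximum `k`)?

27

Base: k=3.
Iteration 1: 3 < 23 holds -> k = 3 + 6 = 9.
Iteration 2: 9 < 23 holds -> k = 9 + 6 = 15.
Iteration 3: 15 < 23 holds -> k = 15 + 6 = 21.
Iteration 4: 21 < 23 holds -> k = 21 + 6 = 27.
Iteration 5: 27 < 23 fails; recursion stops.
k values: 3, 9, 15, 21, 27; the maximum is 27.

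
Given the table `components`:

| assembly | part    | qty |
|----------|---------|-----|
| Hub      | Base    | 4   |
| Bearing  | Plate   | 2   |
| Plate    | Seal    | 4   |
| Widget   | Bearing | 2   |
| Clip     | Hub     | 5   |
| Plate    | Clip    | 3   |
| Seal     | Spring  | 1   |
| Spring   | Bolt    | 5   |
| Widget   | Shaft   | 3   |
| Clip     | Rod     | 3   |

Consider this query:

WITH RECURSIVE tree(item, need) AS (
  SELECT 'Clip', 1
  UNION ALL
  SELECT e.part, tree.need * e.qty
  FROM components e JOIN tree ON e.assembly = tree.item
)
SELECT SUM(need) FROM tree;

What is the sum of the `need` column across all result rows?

29

Base: (Clip, need=1).
Iteration 1: components of {Clip} -> Hub = 1*5 = 5, Rod = 1*3 = 3.
Iteration 2: components of {Hub,Rod} -> Base = 5*4 = 20.
Iteration 3: no further components; recursion stops.
SUM(need) = 1 + 5 + 3 + 20 = 29.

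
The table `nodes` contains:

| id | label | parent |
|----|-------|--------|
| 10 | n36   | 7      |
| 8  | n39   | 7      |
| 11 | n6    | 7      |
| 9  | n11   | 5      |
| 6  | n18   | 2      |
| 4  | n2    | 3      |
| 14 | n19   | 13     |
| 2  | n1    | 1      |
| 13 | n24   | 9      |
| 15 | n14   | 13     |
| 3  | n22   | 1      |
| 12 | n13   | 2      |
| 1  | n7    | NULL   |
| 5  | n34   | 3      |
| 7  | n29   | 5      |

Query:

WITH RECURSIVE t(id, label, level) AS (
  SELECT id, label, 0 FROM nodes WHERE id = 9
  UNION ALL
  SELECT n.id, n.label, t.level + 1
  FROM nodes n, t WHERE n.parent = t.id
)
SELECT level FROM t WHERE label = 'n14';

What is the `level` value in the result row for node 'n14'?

2

Base: id=9 (n11) at level 0.
Iteration 1: rows with parent in {9} -> n24 (id 13, level 1).
Iteration 2: rows with parent in {13} -> n19 (id 14, level 2), n14 (id 15, level 2).
Iteration 3: no rows with parent in {14,15}; recursion stops.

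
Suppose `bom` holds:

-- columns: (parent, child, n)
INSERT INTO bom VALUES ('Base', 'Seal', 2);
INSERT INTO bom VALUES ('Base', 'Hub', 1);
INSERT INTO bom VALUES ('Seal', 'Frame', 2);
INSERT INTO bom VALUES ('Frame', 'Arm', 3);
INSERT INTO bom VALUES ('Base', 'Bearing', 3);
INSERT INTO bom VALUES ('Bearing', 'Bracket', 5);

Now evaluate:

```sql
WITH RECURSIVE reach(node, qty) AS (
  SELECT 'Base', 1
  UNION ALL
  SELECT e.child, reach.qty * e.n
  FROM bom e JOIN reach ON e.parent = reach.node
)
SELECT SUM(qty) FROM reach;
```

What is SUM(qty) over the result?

Base: (Base, qty=1).
Iteration 1: components of {Base} -> Bearing = 1*3 = 3, Hub = 1*1 = 1, Seal = 1*2 = 2.
Iteration 2: components of {Bearing,Hub,Seal} -> Bracket = 3*5 = 15, Frame = 2*2 = 4.
Iteration 3: components of {Bracket,Frame} -> Arm = 4*3 = 12.
Iteration 4: no further components; recursion stops.
SUM(qty) = 1 + 2 + 1 + 3 + 4 + 15 + 12 = 38.

38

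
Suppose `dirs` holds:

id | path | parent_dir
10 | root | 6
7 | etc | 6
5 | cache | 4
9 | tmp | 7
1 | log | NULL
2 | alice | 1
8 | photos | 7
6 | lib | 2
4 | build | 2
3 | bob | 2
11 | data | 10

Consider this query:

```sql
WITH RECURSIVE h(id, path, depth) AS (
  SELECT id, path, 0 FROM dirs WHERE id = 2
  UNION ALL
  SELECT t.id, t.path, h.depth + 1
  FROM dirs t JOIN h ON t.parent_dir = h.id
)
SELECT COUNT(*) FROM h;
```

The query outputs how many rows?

10

Base: id=2 (alice) at depth 0.
Iteration 1: rows with parent_dir in {2} -> bob (id 3, depth 1), build (id 4, depth 1), lib (id 6, depth 1).
Iteration 2: rows with parent_dir in {3,4,6} -> cache (id 5, depth 2), etc (id 7, depth 2), root (id 10, depth 2).
Iteration 3: rows with parent_dir in {5,7,10} -> photos (id 8, depth 3), tmp (id 9, depth 3), data (id 11, depth 3).
Iteration 4: no rows with parent_dir in {8,9,11}; recursion stops.
Total rows emitted: 10.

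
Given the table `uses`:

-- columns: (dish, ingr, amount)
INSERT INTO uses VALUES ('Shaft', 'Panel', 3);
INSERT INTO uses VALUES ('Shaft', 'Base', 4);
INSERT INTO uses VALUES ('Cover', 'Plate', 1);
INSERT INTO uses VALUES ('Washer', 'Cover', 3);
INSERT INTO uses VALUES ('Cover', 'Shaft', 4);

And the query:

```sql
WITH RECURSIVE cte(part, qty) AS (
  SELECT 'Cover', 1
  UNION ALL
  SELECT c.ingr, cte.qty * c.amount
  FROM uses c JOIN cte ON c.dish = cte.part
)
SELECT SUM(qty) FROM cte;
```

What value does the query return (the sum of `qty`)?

Base: (Cover, qty=1).
Iteration 1: components of {Cover} -> Plate = 1*1 = 1, Shaft = 1*4 = 4.
Iteration 2: components of {Plate,Shaft} -> Base = 4*4 = 16, Panel = 4*3 = 12.
Iteration 3: no further components; recursion stops.
SUM(qty) = 1 + 1 + 4 + 12 + 16 = 34.

34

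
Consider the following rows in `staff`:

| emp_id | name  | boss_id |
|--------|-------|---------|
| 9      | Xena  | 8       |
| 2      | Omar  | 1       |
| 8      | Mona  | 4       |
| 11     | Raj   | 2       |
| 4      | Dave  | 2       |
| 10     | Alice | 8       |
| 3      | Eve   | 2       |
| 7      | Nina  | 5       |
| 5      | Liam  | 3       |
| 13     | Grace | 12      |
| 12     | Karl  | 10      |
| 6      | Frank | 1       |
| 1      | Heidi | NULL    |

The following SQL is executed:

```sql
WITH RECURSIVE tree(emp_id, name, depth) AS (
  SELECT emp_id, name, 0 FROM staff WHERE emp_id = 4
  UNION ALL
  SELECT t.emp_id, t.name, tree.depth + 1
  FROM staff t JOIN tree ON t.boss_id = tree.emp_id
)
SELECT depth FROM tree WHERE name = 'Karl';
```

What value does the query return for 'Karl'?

3

Base: emp_id=4 (Dave) at depth 0.
Iteration 1: rows with boss_id in {4} -> Mona (id 8, depth 1).
Iteration 2: rows with boss_id in {8} -> Xena (id 9, depth 2), Alice (id 10, depth 2).
Iteration 3: rows with boss_id in {9,10} -> Karl (id 12, depth 3).
Iteration 4: rows with boss_id in {12} -> Grace (id 13, depth 4).
Iteration 5: no rows with boss_id in {13}; recursion stops.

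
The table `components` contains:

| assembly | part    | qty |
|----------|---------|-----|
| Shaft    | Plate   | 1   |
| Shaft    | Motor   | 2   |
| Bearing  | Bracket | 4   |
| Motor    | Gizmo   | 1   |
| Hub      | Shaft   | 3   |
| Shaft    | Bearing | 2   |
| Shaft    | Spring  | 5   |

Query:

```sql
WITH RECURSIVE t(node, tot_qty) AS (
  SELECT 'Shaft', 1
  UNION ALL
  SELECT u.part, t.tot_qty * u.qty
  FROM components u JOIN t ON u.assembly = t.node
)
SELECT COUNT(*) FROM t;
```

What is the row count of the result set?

7

Base: (Shaft, tot_qty=1).
Iteration 1: components of {Shaft} -> Bearing = 1*2 = 2, Motor = 1*2 = 2, Plate = 1*1 = 1, Spring = 1*5 = 5.
Iteration 2: components of {Bearing,Motor,Plate,Spring} -> Bracket = 2*4 = 8, Gizmo = 2*1 = 2.
Iteration 3: no further components; recursion stops.
Total rows emitted: 7.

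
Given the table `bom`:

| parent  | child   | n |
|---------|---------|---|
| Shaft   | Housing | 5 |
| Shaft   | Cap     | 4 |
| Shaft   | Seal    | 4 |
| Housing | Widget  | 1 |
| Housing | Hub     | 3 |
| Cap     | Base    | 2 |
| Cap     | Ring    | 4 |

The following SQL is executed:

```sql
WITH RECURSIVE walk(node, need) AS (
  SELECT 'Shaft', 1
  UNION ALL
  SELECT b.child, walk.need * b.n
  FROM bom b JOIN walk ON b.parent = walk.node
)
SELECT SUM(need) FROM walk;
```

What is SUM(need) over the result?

Base: (Shaft, need=1).
Iteration 1: components of {Shaft} -> Cap = 1*4 = 4, Housing = 1*5 = 5, Seal = 1*4 = 4.
Iteration 2: components of {Cap,Housing,Seal} -> Base = 4*2 = 8, Hub = 5*3 = 15, Ring = 4*4 = 16, Widget = 5*1 = 5.
Iteration 3: no further components; recursion stops.
SUM(need) = 1 + 5 + 4 + 4 + 5 + 15 + 8 + 16 = 58.

58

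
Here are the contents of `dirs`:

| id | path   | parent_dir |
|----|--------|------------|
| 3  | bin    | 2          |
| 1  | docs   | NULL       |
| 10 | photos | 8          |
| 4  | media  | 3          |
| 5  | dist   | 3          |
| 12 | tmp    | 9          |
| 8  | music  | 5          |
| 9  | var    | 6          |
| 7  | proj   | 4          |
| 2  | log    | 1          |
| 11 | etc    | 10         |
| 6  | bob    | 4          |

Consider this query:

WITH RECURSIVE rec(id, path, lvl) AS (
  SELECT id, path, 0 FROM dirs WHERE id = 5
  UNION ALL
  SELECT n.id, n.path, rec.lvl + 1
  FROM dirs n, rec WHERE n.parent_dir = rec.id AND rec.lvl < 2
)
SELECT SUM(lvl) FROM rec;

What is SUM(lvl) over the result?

3

Base: id=5 (dist) at lvl 0.
Iteration 1: rows with parent_dir in {5} -> music (id 8, lvl 1).
Iteration 2: rows with parent_dir in {8} -> photos (id 10, lvl 2).
Iteration 3: lvl < 2 fails for all current rows; recursion stops.
SUM(lvl) = 0 + 1 + 2 = 3.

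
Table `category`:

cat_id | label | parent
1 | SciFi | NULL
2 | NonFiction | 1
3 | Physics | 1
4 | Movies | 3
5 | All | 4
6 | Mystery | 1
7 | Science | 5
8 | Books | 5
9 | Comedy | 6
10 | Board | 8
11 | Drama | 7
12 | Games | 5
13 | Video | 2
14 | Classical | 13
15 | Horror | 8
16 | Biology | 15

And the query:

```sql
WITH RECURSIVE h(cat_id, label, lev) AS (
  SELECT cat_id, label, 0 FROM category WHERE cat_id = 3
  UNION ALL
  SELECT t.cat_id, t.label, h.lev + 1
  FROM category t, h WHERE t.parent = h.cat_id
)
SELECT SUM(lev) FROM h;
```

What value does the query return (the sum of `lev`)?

Base: cat_id=3 (Physics) at lev 0.
Iteration 1: rows with parent in {3} -> Movies (id 4, lev 1).
Iteration 2: rows with parent in {4} -> All (id 5, lev 2).
Iteration 3: rows with parent in {5} -> Science (id 7, lev 3), Books (id 8, lev 3), Games (id 12, lev 3).
Iteration 4: rows with parent in {7,8,12} -> Board (id 10, lev 4), Drama (id 11, lev 4), Horror (id 15, lev 4).
Iteration 5: rows with parent in {10,11,15} -> Biology (id 16, lev 5).
Iteration 6: no rows with parent in {16}; recursion stops.
SUM(lev) = 0 + 1 + 2 + 3 + 3 + 3 + 4 + 4 + 4 + 5 = 29.

29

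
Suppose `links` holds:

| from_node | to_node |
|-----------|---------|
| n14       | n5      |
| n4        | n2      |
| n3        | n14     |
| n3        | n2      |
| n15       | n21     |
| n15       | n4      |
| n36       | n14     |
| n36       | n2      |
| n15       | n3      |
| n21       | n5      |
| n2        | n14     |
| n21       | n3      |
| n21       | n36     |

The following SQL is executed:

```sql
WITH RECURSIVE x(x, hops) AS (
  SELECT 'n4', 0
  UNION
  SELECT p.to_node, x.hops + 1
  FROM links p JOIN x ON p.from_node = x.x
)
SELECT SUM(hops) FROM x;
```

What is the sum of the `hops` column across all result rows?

Base: (n4, hops=0).
Iteration 1: edges from {n4} -> (n2, hops=1).
Iteration 2: edges from {n2} -> (n14, hops=2).
Iteration 3: edges from {n14} -> (n5, hops=3).
Iteration 4: no outgoing edges from {n5}; recursion stops.
SUM(hops) = 0 + 1 + 2 + 3 = 6.

6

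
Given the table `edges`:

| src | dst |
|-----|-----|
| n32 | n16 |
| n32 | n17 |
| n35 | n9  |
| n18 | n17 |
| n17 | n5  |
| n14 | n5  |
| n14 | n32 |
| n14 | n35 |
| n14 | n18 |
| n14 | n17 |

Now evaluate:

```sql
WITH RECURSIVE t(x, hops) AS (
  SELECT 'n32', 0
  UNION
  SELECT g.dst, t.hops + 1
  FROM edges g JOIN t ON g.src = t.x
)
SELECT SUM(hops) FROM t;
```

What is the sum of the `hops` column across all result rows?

4

Base: (n32, hops=0).
Iteration 1: edges from {n32} -> (n16, hops=1), (n17, hops=1).
Iteration 2: edges from {n16,n17} -> (n5, hops=2).
Iteration 3: no outgoing edges from {n5}; recursion stops.
SUM(hops) = 0 + 1 + 1 + 2 = 4.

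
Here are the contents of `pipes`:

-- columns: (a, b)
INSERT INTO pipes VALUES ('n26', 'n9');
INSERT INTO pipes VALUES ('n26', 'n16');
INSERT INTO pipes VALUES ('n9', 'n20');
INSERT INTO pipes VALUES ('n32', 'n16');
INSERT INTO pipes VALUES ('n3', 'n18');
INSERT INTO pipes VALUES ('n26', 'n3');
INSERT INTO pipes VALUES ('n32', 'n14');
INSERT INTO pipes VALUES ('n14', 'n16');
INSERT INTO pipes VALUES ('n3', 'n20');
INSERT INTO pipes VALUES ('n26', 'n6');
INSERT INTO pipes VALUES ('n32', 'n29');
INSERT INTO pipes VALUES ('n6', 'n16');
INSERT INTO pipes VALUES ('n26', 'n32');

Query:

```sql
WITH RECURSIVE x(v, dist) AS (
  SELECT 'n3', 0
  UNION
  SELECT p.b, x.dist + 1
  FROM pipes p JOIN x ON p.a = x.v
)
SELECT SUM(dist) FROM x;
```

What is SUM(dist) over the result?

2

Base: (n3, dist=0).
Iteration 1: edges from {n3} -> (n18, dist=1), (n20, dist=1).
Iteration 2: no outgoing edges from {n18,n20}; recursion stops.
SUM(dist) = 0 + 1 + 1 = 2.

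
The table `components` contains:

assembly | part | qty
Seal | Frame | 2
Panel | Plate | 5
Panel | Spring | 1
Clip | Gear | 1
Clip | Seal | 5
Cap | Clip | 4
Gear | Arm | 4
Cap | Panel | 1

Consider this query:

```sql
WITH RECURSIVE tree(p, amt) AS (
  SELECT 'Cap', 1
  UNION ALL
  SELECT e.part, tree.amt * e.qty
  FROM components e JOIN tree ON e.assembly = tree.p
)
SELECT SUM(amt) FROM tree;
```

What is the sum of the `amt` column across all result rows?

Base: (Cap, amt=1).
Iteration 1: components of {Cap} -> Clip = 1*4 = 4, Panel = 1*1 = 1.
Iteration 2: components of {Clip,Panel} -> Gear = 4*1 = 4, Plate = 1*5 = 5, Seal = 4*5 = 20, Spring = 1*1 = 1.
Iteration 3: components of {Gear,Plate,Seal,Spring} -> Arm = 4*4 = 16, Frame = 20*2 = 40.
Iteration 4: no further components; recursion stops.
SUM(amt) = 1 + 4 + 1 + 4 + 20 + 1 + 5 + 16 + 40 = 92.

92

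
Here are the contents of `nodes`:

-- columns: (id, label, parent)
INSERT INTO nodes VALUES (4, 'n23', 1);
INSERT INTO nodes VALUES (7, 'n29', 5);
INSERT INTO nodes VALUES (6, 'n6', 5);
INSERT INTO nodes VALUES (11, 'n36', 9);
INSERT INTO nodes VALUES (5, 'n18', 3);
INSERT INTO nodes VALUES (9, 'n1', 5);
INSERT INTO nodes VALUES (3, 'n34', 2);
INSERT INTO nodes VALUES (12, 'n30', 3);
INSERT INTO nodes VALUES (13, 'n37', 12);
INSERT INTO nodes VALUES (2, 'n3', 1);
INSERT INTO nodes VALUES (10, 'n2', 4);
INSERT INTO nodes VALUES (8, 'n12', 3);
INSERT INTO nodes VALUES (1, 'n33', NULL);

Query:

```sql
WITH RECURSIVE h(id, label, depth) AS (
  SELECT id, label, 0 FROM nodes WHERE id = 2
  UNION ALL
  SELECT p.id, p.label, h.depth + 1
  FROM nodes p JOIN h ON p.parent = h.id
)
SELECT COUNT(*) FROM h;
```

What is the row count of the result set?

Base: id=2 (n3) at depth 0.
Iteration 1: rows with parent in {2} -> n34 (id 3, depth 1).
Iteration 2: rows with parent in {3} -> n18 (id 5, depth 2), n12 (id 8, depth 2), n30 (id 12, depth 2).
Iteration 3: rows with parent in {5,8,12} -> n6 (id 6, depth 3), n29 (id 7, depth 3), n1 (id 9, depth 3), n37 (id 13, depth 3).
Iteration 4: rows with parent in {6,7,9,13} -> n36 (id 11, depth 4).
Iteration 5: no rows with parent in {11}; recursion stops.
Total rows emitted: 10.

10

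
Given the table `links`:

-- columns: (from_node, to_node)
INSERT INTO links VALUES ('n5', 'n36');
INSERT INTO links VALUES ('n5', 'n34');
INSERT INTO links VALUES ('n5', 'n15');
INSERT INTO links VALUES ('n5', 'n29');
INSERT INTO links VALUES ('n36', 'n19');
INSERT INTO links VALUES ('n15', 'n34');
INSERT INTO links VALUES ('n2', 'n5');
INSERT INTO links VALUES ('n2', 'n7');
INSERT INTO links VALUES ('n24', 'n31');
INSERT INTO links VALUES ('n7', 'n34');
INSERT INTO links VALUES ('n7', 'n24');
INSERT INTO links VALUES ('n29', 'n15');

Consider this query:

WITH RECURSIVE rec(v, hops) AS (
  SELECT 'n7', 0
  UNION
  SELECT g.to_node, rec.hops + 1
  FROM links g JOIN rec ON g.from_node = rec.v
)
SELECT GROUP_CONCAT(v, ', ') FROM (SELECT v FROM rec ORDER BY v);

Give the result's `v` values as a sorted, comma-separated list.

Base: (n7, hops=0).
Iteration 1: edges from {n7} -> (n24, hops=1), (n34, hops=1).
Iteration 2: edges from {n24,n34} -> (n31, hops=2).
Iteration 3: no outgoing edges from {n31}; recursion stops.

n24, n31, n34, n7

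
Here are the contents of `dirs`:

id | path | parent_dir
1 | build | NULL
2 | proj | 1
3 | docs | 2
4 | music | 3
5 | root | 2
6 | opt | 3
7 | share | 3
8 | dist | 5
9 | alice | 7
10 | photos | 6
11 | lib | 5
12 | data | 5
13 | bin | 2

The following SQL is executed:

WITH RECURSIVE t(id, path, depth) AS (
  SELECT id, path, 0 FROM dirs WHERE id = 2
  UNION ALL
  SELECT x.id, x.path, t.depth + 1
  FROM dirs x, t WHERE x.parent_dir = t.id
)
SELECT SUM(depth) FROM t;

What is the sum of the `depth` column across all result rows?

21

Base: id=2 (proj) at depth 0.
Iteration 1: rows with parent_dir in {2} -> docs (id 3, depth 1), root (id 5, depth 1), bin (id 13, depth 1).
Iteration 2: rows with parent_dir in {3,5,13} -> music (id 4, depth 2), opt (id 6, depth 2), share (id 7, depth 2), dist (id 8, depth 2), lib (id 11, depth 2), data (id 12, depth 2).
Iteration 3: rows with parent_dir in {4,6,7,8,11,12} -> alice (id 9, depth 3), photos (id 10, depth 3).
Iteration 4: no rows with parent_dir in {9,10}; recursion stops.
SUM(depth) = 0 + 1 + 1 + 1 + 2 + 2 + 2 + 2 + 2 + 2 + 3 + 3 = 21.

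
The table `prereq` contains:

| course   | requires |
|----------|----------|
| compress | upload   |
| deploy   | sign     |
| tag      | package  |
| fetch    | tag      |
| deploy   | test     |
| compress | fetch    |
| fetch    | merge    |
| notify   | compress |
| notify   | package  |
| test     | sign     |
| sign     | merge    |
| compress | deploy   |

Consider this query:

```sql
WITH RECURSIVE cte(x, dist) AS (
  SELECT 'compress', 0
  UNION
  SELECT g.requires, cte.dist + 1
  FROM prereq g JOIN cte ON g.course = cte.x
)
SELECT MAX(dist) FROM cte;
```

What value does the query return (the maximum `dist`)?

Base: (compress, dist=0).
Iteration 1: edges from {compress} -> (deploy, dist=1), (fetch, dist=1), (upload, dist=1).
Iteration 2: edges from {deploy,fetch,upload} -> (merge, dist=2), (sign, dist=2), (tag, dist=2), (test, dist=2).
Iteration 3: edges from {merge,sign,tag,test} -> (merge, dist=3), (package, dist=3), (sign, dist=3).
Iteration 4: edges from {merge,package,sign} -> (merge, dist=4).
Iteration 5: no outgoing edges from {merge}; recursion stops.
dist values: 0, 1, 1, 1, 2, 2, 2, 2, 3, 3, 3, 4; the maximum is 4.

4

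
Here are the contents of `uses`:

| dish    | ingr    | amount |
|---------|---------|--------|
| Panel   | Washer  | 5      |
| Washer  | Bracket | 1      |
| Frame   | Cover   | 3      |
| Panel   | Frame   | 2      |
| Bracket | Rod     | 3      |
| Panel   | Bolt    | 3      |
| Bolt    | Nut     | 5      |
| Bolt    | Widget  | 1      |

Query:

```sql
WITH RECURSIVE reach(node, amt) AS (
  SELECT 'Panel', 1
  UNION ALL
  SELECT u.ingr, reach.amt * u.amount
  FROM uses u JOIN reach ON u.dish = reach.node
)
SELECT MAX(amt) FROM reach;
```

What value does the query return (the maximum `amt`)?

Base: (Panel, amt=1).
Iteration 1: components of {Panel} -> Bolt = 1*3 = 3, Frame = 1*2 = 2, Washer = 1*5 = 5.
Iteration 2: components of {Bolt,Frame,Washer} -> Bracket = 5*1 = 5, Cover = 2*3 = 6, Nut = 3*5 = 15, Widget = 3*1 = 3.
Iteration 3: components of {Bracket,Cover,Nut,Widget} -> Rod = 5*3 = 15.
Iteration 4: no further components; recursion stops.
amt values: 1, 5, 3, 2, 5, 3, 15, 6, 15; the maximum is 15.

15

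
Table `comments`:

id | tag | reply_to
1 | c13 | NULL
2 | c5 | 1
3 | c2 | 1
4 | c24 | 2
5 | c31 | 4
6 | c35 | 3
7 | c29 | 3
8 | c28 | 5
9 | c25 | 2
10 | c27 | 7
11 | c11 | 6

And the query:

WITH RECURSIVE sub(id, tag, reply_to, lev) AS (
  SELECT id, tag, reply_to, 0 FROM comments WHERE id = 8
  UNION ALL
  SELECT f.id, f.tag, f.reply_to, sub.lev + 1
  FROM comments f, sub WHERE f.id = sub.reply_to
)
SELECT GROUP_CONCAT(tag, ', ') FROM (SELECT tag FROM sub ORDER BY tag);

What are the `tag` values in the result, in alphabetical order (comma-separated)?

c13, c24, c28, c31, c5

Base: id=8 (c28), reply_to=5, lev 0.
Iteration 1: join on id=5 -> c31 (id 5, reply_to=4, lev 1).
Iteration 2: join on id=4 -> c24 (id 4, reply_to=2, lev 2).
Iteration 3: join on id=2 -> c5 (id 2, reply_to=1, lev 3).
Iteration 4: join on id=1 -> c13 (id 1, reply_to=NULL, lev 4).
Iteration 5: reply_to is NULL; no match; recursion stops.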